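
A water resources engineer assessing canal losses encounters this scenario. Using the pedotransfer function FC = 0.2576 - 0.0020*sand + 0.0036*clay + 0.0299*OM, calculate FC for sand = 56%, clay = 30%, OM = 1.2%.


FC = 0.2576 - 0.0020*56 + 0.0036*30 + 0.0299*1.2
   = 0.2576 - 0.1120 + 0.1080 + 0.0359
   = 0.2895


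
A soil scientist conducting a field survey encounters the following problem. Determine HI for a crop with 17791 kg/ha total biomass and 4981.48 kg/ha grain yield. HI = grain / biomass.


HI = grain_yield / biomass
   = 4981.48 / 17791
   = 0.28


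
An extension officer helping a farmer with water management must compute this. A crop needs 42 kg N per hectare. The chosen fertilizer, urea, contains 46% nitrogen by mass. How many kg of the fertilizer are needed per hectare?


Rate = N_required / (N_content / 100)
     = 42 / (46 / 100)
     = 42 / 0.46
     = 91.30 kg/ha


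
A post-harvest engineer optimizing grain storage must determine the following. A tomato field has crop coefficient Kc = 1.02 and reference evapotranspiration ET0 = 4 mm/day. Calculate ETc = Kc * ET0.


ETc = Kc * ET0
    = 1.02 * 4
    = 4.08 mm/day


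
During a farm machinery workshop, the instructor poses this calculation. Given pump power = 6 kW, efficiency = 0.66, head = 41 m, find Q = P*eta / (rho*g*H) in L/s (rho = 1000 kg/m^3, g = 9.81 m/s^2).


Q = (P * 1000 * eta) / (rho * g * H)
  = (6 * 1000 * 0.66) / (1000 * 9.81 * 41)
  = 3960 / 402210
  = 0.00985 m^3/s = 9.85 L/s


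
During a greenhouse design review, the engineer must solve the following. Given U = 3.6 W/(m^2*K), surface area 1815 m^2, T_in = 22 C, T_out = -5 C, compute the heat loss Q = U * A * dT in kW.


dT = 22 - (-5) = 27 K
Q = U * A * dT
  = 3.6 * 1815 * 27
  = 176418 W = 176.42 kW


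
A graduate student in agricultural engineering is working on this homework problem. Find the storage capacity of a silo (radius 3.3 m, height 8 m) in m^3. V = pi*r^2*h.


V = pi * r^2 * h
  = pi * 3.3^2 * 8
  = pi * 10.89 * 8
  = 273.70 m^3


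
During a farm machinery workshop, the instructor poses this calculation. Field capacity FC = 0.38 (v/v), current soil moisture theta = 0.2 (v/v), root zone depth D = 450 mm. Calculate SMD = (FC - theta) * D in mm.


SMD = (FC - theta) * D
    = (0.38 - 0.2) * 450
    = 0.180 * 450
    = 81 mm


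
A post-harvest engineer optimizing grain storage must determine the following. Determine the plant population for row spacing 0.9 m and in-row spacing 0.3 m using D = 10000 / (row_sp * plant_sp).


D = 10000 / (row_sp * plant_sp)
  = 10000 / (0.9 * 0.3)
  = 10000 / 0.2700
  = 37037.04 plants/ha


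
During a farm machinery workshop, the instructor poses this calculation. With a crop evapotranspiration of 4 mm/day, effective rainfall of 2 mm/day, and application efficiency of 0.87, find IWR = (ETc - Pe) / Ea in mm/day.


IWR = (ETc - Pe) / Ea
    = (4 - 2) / 0.87
    = 2 / 0.87
    = 2.30 mm/day


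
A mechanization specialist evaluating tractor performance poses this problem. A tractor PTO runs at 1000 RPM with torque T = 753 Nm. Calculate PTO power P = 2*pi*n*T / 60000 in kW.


P = 2*pi*n*T / 60000
  = 2*pi * 1000 * 753 / 60000
  = 4731238.54 / 60000
  = 78.85 kW


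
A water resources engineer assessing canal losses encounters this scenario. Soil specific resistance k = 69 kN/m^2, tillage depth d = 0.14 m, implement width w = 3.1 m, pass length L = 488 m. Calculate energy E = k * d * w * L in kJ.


E = k * d * w * L
  = 69 * 0.14 * 3.1 * 488
  = 14613.65 kJ


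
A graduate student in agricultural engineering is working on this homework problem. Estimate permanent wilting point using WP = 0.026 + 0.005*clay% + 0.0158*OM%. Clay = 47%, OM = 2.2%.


WP = 0.026 + 0.005*47 + 0.0158*2.2
   = 0.026 + 0.2350 + 0.0348
   = 0.2958


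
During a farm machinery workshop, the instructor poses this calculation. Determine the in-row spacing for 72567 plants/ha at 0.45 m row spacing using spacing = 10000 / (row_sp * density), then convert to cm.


spacing = 10000 / (row_sp * density)
        = 10000 / (0.45 * 72567)
        = 10000 / 32655.15
        = 0.30623 m = 30.62 cm


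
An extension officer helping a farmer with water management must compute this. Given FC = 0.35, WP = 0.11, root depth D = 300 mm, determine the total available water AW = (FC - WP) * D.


AW = (FC - WP) * D
   = (0.35 - 0.11) * 300
   = 0.24 * 300
   = 72 mm


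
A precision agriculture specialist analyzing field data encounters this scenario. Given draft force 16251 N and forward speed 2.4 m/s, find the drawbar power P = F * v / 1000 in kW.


P = F * v / 1000
  = 16251 * 2.4 / 1000
  = 39002.40 / 1000
  = 39.00 kW


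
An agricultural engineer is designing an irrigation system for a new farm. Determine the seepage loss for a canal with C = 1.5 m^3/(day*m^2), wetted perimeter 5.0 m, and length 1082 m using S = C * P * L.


S = C * P * L
  = 1.5 * 5.0 * 1082
  = 8115 m^3/day


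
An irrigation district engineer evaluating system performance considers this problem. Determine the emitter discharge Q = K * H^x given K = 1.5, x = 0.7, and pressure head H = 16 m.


Q = K * H^x
  = 1.5 * 16^0.7
  = 1.5 * 6.9644
  = 10.45 L/h


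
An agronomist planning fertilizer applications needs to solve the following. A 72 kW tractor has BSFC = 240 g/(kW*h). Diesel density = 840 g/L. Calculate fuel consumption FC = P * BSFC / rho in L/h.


FC = P * BSFC / rho_fuel
   = 72 * 240 / 840
   = 17280 / 840
   = 20.57 L/h


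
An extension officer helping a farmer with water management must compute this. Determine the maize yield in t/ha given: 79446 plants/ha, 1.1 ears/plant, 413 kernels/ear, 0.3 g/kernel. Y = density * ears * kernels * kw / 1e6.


Y = density * ears * kernels * kw
  = 79446 * 1.1 * 413 * 0.3 g/ha
  = 10827695.34 g/ha
  = 10827.70 kg/ha = 10.83 t/ha


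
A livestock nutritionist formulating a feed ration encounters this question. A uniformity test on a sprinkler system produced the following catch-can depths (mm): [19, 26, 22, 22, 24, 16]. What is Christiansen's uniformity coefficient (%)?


xbar = 129 / 6 = 21.500
sum|xi - xbar| = 16
CU = 100 * (1 - 16 / (6 * 21.500))
   = 100 * (1 - 0.1240)
   = 87.60%


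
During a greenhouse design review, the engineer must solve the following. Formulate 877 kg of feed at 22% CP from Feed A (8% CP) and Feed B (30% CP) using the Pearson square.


parts_A = CP_b - target = 30 - 22 = 8
parts_B = target - CP_a = 22 - 8 = 14
total_parts = 8 + 14 = 22
Feed A = 877 * 8 / 22 = 318.91 kg
Feed B = 877 * 14 / 22 = 558.09 kg

318.91 kg


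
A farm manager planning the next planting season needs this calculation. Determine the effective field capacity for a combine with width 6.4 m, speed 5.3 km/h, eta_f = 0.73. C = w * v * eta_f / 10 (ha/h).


C = w * v * eta_f / 10
  = 6.4 * 5.3 * 0.73 / 10
  = 24.76 / 10
  = 2.48 ha/h


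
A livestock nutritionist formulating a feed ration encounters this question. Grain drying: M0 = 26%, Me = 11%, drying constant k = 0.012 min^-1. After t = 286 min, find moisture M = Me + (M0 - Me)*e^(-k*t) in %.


M = Me + (M0 - Me) * e^(-k*t)
  = 11 + (26 - 11) * e^(-0.012*286)
  = 11 + 15 * e^(-3.432)
  = 11 + 15 * 0.03232
  = 11 + 0.4848
  = 11.48%


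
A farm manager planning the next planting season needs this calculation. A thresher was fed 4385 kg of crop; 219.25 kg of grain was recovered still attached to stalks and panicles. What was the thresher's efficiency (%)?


eta = (total - unthreshed) / total * 100
    = (4385 - 219.25) / 4385 * 100
    = 4165.75 / 4385 * 100
    = 95%


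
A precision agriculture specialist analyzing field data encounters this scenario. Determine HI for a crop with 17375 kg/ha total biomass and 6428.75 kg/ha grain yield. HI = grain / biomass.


HI = grain_yield / biomass
   = 6428.75 / 17375
   = 0.37


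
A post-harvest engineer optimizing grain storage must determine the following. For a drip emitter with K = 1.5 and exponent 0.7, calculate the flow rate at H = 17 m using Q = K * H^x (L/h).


Q = K * H^x
  = 1.5 * 17^0.7
  = 1.5 * 7.2663
  = 10.90 L/h


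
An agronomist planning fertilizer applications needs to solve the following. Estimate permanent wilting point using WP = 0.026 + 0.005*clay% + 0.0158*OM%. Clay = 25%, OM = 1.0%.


WP = 0.026 + 0.005*25 + 0.0158*1.0
   = 0.026 + 0.1250 + 0.0158
   = 0.1668


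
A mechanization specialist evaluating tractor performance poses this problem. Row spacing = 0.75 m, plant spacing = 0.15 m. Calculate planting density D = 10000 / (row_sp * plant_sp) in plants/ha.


D = 10000 / (row_sp * plant_sp)
  = 10000 / (0.75 * 0.15)
  = 10000 / 0.1125
  = 88888.89 plants/ha


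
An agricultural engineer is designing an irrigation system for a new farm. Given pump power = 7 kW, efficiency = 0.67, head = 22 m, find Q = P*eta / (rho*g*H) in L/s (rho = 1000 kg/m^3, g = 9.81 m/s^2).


Q = (P * 1000 * eta) / (rho * g * H)
  = (7 * 1000 * 0.67) / (1000 * 9.81 * 22)
  = 4690 / 215820
  = 0.02173 m^3/s = 21.73 L/s


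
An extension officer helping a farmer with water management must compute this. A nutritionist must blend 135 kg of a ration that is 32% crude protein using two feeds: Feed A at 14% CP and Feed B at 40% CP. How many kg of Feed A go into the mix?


parts_A = CP_b - target = 40 - 32 = 8
parts_B = target - CP_a = 32 - 14 = 18
total_parts = 8 + 18 = 26
Feed A = 135 * 8 / 26 = 41.54 kg
Feed B = 135 * 18 / 26 = 93.46 kg

41.54 kg


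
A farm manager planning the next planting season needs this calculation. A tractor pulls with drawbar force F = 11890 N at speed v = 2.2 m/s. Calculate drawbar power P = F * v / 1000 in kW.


P = F * v / 1000
  = 11890 * 2.2 / 1000
  = 26158 / 1000
  = 26.16 kW


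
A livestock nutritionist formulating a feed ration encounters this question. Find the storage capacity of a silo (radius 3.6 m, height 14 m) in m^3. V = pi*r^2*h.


V = pi * r^2 * h
  = pi * 3.6^2 * 14
  = pi * 12.96 * 14
  = 570.01 m^3


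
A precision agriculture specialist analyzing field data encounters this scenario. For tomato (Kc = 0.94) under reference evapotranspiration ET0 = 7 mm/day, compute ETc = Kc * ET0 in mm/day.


ETc = Kc * ET0
    = 0.94 * 7
    = 6.58 mm/day


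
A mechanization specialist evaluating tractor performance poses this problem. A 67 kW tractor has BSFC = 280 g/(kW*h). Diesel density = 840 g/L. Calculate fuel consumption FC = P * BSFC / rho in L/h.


FC = P * BSFC / rho_fuel
   = 67 * 280 / 840
   = 18760 / 840
   = 22.33 L/h


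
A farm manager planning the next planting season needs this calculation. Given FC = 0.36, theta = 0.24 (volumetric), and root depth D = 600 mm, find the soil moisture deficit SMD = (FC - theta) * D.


SMD = (FC - theta) * D
    = (0.36 - 0.24) * 600
    = 0.120 * 600
    = 72 mm


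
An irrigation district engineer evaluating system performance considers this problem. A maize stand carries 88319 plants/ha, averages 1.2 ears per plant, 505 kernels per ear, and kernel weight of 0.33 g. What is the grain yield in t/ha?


Y = density * ears * kernels * kw
  = 88319 * 1.2 * 505 * 0.33 g/ha
  = 17662033.62 g/ha
  = 17662.03 kg/ha = 17.66 t/ha


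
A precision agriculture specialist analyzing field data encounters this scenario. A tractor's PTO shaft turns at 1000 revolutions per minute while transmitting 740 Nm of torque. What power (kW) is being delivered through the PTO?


P = 2*pi*n*T / 60000
  = 2*pi * 1000 * 740 / 60000
  = 4649557.13 / 60000
  = 77.49 kW


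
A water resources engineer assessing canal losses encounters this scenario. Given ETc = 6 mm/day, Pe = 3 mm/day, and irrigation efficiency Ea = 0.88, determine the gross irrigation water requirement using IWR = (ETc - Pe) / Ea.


IWR = (ETc - Pe) / Ea
    = (6 - 3) / 0.88
    = 3 / 0.88
    = 3.41 mm/day


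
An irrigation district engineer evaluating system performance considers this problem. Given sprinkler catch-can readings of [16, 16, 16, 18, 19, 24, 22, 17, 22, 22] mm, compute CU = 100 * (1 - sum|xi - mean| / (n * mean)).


xbar = 192 / 10 = 19.200
sum|xi - xbar| = 26.400
CU = 100 * (1 - 26.400 / (10 * 19.200))
   = 100 * (1 - 0.1375)
   = 86.25%


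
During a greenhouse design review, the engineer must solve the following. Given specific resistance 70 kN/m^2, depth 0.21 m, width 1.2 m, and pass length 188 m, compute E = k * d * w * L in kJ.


E = k * d * w * L
  = 70 * 0.21 * 1.2 * 188
  = 3316.32 kJ


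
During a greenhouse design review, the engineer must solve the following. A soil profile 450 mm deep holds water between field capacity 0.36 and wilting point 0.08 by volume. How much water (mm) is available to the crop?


AW = (FC - WP) * D
   = (0.36 - 0.08) * 450
   = 0.28 * 450
   = 126 mm


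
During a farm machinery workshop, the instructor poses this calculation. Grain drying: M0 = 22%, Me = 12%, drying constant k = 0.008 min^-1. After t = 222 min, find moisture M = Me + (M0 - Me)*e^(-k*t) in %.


M = Me + (M0 - Me) * e^(-k*t)
  = 12 + (22 - 12) * e^(-0.008*222)
  = 12 + 10 * e^(-1.776)
  = 12 + 10 * 0.16931
  = 12 + 1.6931
  = 13.69%


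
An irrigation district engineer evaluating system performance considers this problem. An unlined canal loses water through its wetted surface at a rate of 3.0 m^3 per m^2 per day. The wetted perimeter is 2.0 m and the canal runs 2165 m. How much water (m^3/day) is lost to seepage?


S = C * P * L
  = 3.0 * 2.0 * 2165
  = 12990 m^3/day


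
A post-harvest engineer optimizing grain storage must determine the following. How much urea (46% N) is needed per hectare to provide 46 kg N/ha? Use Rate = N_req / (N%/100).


Rate = N_required / (N_content / 100)
     = 46 / (46 / 100)
     = 46 / 0.46
     = 100 kg/ha


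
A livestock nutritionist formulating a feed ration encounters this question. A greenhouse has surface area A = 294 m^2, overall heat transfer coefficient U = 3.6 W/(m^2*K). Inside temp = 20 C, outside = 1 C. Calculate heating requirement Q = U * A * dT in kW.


dT = 20 - (1) = 19 K
Q = U * A * dT
  = 3.6 * 294 * 19
  = 20109.60 W = 20.11 kW


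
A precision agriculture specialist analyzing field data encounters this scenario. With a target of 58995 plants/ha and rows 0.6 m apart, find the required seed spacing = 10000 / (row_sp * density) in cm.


spacing = 10000 / (row_sp * density)
        = 10000 / (0.6 * 58995)
        = 10000 / 35397
        = 0.28251 m = 28.25 cm


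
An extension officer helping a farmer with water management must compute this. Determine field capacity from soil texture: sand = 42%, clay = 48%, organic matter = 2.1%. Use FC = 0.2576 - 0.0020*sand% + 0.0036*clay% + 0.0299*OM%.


FC = 0.2576 - 0.0020*42 + 0.0036*48 + 0.0299*2.1
   = 0.2576 - 0.0840 + 0.1728 + 0.0628
   = 0.4092


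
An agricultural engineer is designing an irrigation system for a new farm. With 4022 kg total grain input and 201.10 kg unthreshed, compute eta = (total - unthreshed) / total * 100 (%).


eta = (total - unthreshed) / total * 100
    = (4022 - 201.10) / 4022 * 100
    = 3820.90 / 4022 * 100
    = 95%


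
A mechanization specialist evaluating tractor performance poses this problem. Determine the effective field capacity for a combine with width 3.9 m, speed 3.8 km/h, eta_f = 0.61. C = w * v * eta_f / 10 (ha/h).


C = w * v * eta_f / 10
  = 3.9 * 3.8 * 0.61 / 10
  = 9.04 / 10
  = 0.90 ha/h


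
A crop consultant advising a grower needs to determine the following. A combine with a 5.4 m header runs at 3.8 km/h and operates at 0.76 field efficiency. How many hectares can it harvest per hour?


C = w * v * eta_f / 10
  = 5.4 * 3.8 * 0.76 / 10
  = 15.60 / 10
  = 1.56 ha/h


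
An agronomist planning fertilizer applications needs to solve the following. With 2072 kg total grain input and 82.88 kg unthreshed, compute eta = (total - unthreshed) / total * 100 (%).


eta = (total - unthreshed) / total * 100
    = (2072 - 82.88) / 2072 * 100
    = 1989.12 / 2072 * 100
    = 96%


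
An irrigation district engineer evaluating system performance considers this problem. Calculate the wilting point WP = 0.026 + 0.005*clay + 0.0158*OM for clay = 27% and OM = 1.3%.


WP = 0.026 + 0.005*27 + 0.0158*1.3
   = 0.026 + 0.1350 + 0.0205
   = 0.1815


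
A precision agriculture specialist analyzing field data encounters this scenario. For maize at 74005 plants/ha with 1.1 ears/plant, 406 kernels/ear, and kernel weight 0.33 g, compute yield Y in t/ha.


Y = density * ears * kernels * kw
  = 74005 * 1.1 * 406 * 0.33 g/ha
  = 10906708.89 g/ha
  = 10906.71 kg/ha = 10.91 t/ha


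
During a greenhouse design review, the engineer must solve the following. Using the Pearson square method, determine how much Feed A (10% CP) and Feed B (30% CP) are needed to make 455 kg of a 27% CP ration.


parts_A = CP_b - target = 30 - 27 = 3
parts_B = target - CP_a = 27 - 10 = 17
total_parts = 3 + 17 = 20
Feed A = 455 * 3 / 20 = 68.25 kg
Feed B = 455 * 17 / 20 = 386.75 kg

68.25 kg


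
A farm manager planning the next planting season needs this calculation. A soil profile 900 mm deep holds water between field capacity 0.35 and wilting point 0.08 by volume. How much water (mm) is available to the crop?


AW = (FC - WP) * D
   = (0.35 - 0.08) * 900
   = 0.27 * 900
   = 243 mm


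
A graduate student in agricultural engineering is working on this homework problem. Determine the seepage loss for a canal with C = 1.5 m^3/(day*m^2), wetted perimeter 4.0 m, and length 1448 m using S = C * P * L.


S = C * P * L
  = 1.5 * 4.0 * 1448
  = 8688 m^3/day


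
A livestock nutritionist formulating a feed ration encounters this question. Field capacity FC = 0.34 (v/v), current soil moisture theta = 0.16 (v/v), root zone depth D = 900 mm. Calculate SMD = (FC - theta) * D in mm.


SMD = (FC - theta) * D
    = (0.34 - 0.16) * 900
    = 0.180 * 900
    = 162 mm


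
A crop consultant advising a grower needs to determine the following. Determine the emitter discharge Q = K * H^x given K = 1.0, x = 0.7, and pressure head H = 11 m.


Q = K * H^x
  = 1.0 * 11^0.7
  = 1.0 * 5.3577
  = 5.36 L/h


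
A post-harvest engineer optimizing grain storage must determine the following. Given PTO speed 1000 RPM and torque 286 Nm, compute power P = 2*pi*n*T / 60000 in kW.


P = 2*pi*n*T / 60000
  = 2*pi * 1000 * 286 / 60000
  = 1796991.00 / 60000
  = 29.95 kW


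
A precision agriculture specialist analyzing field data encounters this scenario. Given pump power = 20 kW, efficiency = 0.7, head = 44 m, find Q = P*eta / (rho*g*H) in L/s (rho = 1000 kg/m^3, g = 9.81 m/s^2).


Q = (P * 1000 * eta) / (rho * g * H)
  = (20 * 1000 * 0.7) / (1000 * 9.81 * 44)
  = 14000 / 431640
  = 0.03243 m^3/s = 32.43 L/s


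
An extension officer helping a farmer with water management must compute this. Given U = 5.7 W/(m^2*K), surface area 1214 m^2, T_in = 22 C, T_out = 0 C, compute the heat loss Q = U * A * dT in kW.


dT = 22 - (0) = 22 K
Q = U * A * dT
  = 5.7 * 1214 * 22
  = 152235.60 W = 152.24 kW


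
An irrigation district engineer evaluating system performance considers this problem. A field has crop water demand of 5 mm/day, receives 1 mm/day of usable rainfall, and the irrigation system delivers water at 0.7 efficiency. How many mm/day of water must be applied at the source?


IWR = (ETc - Pe) / Ea
    = (5 - 1) / 0.7
    = 4 / 0.7
    = 5.71 mm/day


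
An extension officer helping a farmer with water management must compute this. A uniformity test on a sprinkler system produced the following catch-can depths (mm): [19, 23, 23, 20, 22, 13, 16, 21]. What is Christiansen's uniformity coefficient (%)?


xbar = 157 / 8 = 19.625
sum|xi - xbar| = 21.750
CU = 100 * (1 - 21.750 / (8 * 19.625))
   = 100 * (1 - 0.1385)
   = 86.15%


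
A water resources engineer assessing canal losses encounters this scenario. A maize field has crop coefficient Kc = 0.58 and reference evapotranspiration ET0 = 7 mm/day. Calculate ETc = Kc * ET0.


ETc = Kc * ET0
    = 0.58 * 7
    = 4.06 mm/day


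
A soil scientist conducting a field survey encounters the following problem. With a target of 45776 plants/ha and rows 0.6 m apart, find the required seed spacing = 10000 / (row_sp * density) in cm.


spacing = 10000 / (row_sp * density)
        = 10000 / (0.6 * 45776)
        = 10000 / 27465.60
        = 0.36409 m = 36.41 cm


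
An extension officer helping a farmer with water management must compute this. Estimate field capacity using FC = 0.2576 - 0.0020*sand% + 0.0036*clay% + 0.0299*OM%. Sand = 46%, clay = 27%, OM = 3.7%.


FC = 0.2576 - 0.0020*46 + 0.0036*27 + 0.0299*3.7
   = 0.2576 - 0.0920 + 0.0972 + 0.1106
   = 0.3734


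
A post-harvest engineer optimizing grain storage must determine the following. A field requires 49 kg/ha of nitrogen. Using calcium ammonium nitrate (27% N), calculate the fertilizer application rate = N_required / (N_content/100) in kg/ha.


Rate = N_required / (N_content / 100)
     = 49 / (27 / 100)
     = 49 / 0.27
     = 181.48 kg/ha


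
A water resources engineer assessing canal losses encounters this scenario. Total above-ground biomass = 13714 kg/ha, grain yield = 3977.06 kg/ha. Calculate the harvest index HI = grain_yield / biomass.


HI = grain_yield / biomass
   = 3977.06 / 13714
   = 0.29


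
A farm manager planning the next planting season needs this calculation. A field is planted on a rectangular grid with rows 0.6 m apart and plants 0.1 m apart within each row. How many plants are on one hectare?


D = 10000 / (row_sp * plant_sp)
  = 10000 / (0.6 * 0.1)
  = 10000 / 0.0600
  = 166666.67 plants/ha


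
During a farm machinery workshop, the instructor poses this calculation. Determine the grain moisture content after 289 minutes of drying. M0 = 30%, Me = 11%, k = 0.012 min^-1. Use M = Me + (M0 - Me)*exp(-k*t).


M = Me + (M0 - Me) * e^(-k*t)
  = 11 + (30 - 11) * e^(-0.012*289)
  = 11 + 19 * e^(-3.468)
  = 11 + 19 * 0.03118
  = 11 + 0.5924
  = 11.59%


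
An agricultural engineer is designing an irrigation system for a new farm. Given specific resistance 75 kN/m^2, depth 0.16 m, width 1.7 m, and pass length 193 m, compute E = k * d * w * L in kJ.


E = k * d * w * L
  = 75 * 0.16 * 1.7 * 193
  = 3937.20 kJ


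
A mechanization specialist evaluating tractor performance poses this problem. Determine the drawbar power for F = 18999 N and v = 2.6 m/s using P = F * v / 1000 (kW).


P = F * v / 1000
  = 18999 * 2.6 / 1000
  = 49397.40 / 1000
  = 49.40 kW


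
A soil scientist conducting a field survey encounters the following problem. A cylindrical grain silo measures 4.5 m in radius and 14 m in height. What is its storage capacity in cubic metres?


V = pi * r^2 * h
  = pi * 4.5^2 * 14
  = pi * 20.25 * 14
  = 890.64 m^3


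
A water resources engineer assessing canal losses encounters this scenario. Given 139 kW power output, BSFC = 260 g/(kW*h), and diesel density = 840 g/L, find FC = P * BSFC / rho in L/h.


FC = P * BSFC / rho_fuel
   = 139 * 260 / 840
   = 36140 / 840
   = 43.02 L/h


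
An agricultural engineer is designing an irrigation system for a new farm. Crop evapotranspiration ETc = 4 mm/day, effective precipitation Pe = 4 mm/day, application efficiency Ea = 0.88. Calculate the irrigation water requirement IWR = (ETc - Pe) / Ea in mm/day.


IWR = (ETc - Pe) / Ea
    = (4 - 4) / 0.88
    = 0 / 0.88
    = 0 mm/day


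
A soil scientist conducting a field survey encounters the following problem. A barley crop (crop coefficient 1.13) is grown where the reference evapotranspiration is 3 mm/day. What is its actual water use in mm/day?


ETc = Kc * ET0
    = 1.13 * 3
    = 3.39 mm/day


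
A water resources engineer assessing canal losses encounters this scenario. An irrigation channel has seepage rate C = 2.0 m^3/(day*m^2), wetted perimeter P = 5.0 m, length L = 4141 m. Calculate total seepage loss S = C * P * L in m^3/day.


S = C * P * L
  = 2.0 * 5.0 * 4141
  = 41410 m^3/day


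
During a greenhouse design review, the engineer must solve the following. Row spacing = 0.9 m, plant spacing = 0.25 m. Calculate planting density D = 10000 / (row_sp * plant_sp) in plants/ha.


D = 10000 / (row_sp * plant_sp)
  = 10000 / (0.9 * 0.25)
  = 10000 / 0.2250
  = 44444.44 plants/ha


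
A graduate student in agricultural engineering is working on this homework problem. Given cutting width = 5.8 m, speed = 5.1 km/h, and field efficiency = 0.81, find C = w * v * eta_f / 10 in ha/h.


C = w * v * eta_f / 10
  = 5.8 * 5.1 * 0.81 / 10
  = 23.96 / 10
  = 2.40 ha/h


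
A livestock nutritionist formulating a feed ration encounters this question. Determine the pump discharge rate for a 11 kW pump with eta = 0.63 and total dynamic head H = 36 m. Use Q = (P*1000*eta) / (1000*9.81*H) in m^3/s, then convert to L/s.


Q = (P * 1000 * eta) / (rho * g * H)
  = (11 * 1000 * 0.63) / (1000 * 9.81 * 36)
  = 6930 / 353160
  = 0.01962 m^3/s = 19.62 L/s


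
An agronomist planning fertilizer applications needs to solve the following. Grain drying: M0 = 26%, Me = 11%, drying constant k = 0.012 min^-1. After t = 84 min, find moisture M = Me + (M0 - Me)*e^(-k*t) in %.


M = Me + (M0 - Me) * e^(-k*t)
  = 11 + (26 - 11) * e^(-0.012*84)
  = 11 + 15 * e^(-1.008)
  = 11 + 15 * 0.36495
  = 11 + 5.4742
  = 16.47%


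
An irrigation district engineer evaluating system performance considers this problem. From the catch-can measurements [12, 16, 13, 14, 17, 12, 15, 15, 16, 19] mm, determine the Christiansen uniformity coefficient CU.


xbar = 149 / 10 = 14.900
sum|xi - xbar| = 17.200
CU = 100 * (1 - 17.200 / (10 * 14.900))
   = 100 * (1 - 0.1154)
   = 88.46%


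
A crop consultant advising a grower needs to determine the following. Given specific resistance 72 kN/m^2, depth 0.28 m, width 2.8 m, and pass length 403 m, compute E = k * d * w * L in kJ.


E = k * d * w * L
  = 72 * 0.28 * 2.8 * 403
  = 22748.54 kJ


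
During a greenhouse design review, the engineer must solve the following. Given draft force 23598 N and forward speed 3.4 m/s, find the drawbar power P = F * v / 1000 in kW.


P = F * v / 1000
  = 23598 * 3.4 / 1000
  = 80233.20 / 1000
  = 80.23 kW


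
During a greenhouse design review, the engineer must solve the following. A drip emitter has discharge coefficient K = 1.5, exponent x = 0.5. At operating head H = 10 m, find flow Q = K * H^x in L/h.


Q = K * H^x
  = 1.5 * 10^0.5
  = 1.5 * 3.1623
  = 4.74 L/h


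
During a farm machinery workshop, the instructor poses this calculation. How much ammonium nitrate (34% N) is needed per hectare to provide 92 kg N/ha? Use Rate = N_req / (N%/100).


Rate = N_required / (N_content / 100)
     = 92 / (34 / 100)
     = 92 / 0.34
     = 270.59 kg/ha


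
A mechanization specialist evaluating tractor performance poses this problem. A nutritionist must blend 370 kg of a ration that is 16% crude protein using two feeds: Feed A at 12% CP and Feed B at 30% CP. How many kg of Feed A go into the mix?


parts_A = CP_b - target = 30 - 16 = 14
parts_B = target - CP_a = 16 - 12 = 4
total_parts = 14 + 4 = 18
Feed A = 370 * 14 / 18 = 287.78 kg
Feed B = 370 * 4 / 18 = 82.22 kg

287.78 kg


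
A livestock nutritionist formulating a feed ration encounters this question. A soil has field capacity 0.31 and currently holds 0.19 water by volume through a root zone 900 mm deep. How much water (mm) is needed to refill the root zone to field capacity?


SMD = (FC - theta) * D
    = (0.31 - 0.19) * 900
    = 0.120 * 900
    = 108 mm


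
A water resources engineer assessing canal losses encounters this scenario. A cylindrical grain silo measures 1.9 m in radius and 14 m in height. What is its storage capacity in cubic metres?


V = pi * r^2 * h
  = pi * 1.9^2 * 14
  = pi * 3.61 * 14
  = 158.78 m^3


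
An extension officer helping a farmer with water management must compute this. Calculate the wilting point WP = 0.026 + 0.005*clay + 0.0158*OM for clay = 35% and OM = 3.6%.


WP = 0.026 + 0.005*35 + 0.0158*3.6
   = 0.026 + 0.1750 + 0.0569
   = 0.2579


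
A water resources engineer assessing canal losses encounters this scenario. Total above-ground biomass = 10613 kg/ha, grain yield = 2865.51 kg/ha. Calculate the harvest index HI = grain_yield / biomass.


HI = grain_yield / biomass
   = 2865.51 / 10613
   = 0.27


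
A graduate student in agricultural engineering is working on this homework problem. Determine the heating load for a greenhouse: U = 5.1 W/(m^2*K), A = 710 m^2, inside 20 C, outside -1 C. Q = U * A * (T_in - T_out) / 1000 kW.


dT = 20 - (-1) = 21 K
Q = U * A * dT
  = 5.1 * 710 * 21
  = 76041 W = 76.04 kW


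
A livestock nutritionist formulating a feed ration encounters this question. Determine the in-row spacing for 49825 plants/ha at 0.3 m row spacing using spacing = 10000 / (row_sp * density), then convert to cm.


spacing = 10000 / (row_sp * density)
        = 10000 / (0.3 * 49825)
        = 10000 / 14947.50
        = 0.66901 m = 66.90 cm


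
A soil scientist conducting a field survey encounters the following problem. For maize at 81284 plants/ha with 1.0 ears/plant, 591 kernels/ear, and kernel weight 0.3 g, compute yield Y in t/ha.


Y = density * ears * kernels * kw
  = 81284 * 1.0 * 591 * 0.3 g/ha
  = 14411653.20 g/ha
  = 14411.65 kg/ha = 14.41 t/ha


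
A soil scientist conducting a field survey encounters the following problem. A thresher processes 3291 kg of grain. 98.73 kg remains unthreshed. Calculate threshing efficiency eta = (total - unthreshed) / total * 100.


eta = (total - unthreshed) / total * 100
    = (3291 - 98.73) / 3291 * 100
    = 3192.27 / 3291 * 100
    = 97%


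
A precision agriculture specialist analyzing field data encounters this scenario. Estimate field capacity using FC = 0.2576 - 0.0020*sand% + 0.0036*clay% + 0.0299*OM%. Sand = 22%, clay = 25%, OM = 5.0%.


FC = 0.2576 - 0.0020*22 + 0.0036*25 + 0.0299*5.0
   = 0.2576 - 0.0440 + 0.0900 + 0.1495
   = 0.4531


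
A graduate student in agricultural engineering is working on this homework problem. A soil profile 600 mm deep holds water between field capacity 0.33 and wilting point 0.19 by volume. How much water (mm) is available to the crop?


AW = (FC - WP) * D
   = (0.33 - 0.19) * 600
   = 0.14 * 600
   = 84 mm


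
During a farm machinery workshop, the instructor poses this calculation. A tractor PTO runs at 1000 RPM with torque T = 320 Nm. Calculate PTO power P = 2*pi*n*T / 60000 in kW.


P = 2*pi*n*T / 60000
  = 2*pi * 1000 * 320 / 60000
  = 2010619.30 / 60000
  = 33.51 kW


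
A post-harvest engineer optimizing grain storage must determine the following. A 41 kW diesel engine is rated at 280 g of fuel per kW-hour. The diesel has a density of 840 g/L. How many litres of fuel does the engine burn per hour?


FC = P * BSFC / rho_fuel
   = 41 * 280 / 840
   = 11480 / 840
   = 13.67 L/h


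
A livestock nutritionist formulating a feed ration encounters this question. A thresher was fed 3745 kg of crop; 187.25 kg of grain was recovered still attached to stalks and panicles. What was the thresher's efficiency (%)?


eta = (total - unthreshed) / total * 100
    = (3745 - 187.25) / 3745 * 100
    = 3557.75 / 3745 * 100
    = 95%


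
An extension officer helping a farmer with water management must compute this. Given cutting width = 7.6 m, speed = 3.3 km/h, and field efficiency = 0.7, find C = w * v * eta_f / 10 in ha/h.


C = w * v * eta_f / 10
  = 7.6 * 3.3 * 0.7 / 10
  = 17.56 / 10
  = 1.76 ha/h


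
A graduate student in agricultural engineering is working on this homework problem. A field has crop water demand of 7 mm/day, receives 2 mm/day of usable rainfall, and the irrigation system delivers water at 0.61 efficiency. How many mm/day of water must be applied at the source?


IWR = (ETc - Pe) / Ea
    = (7 - 2) / 0.61
    = 5 / 0.61
    = 8.20 mm/day


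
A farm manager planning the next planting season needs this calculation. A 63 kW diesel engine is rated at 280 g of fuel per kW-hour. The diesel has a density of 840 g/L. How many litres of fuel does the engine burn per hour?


FC = P * BSFC / rho_fuel
   = 63 * 280 / 840
   = 17640 / 840
   = 21 L/h


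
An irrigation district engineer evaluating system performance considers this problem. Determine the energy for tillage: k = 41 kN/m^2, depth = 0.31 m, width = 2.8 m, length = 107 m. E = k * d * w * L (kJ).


E = k * d * w * L
  = 41 * 0.31 * 2.8 * 107
  = 3807.92 kJ


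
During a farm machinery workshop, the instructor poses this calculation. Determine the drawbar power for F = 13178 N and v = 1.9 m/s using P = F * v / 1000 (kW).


P = F * v / 1000
  = 13178 * 1.9 / 1000
  = 25038.20 / 1000
  = 25.04 kW


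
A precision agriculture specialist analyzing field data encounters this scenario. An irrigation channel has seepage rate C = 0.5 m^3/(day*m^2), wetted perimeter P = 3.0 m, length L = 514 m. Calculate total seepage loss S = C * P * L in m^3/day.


S = C * P * L
  = 0.5 * 3.0 * 514
  = 771 m^3/day


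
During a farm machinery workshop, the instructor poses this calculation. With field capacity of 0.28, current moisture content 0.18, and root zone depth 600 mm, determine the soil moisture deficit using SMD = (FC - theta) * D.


SMD = (FC - theta) * D
    = (0.28 - 0.18) * 600
    = 0.100 * 600
    = 60 mm


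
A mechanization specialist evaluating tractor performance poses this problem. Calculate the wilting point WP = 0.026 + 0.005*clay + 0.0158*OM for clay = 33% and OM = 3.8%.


WP = 0.026 + 0.005*33 + 0.0158*3.8
   = 0.026 + 0.1650 + 0.0600
   = 0.2510


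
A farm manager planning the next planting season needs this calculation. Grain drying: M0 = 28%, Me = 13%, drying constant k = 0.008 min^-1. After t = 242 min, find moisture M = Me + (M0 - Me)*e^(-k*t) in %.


M = Me + (M0 - Me) * e^(-k*t)
  = 13 + (28 - 13) * e^(-0.008*242)
  = 13 + 15 * e^(-1.936)
  = 13 + 15 * 0.14428
  = 13 + 2.1642
  = 15.16%


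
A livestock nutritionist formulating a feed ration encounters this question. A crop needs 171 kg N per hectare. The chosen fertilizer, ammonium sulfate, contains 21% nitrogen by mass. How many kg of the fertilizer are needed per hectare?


Rate = N_required / (N_content / 100)
     = 171 / (21 / 100)
     = 171 / 0.21
     = 814.29 kg/ha


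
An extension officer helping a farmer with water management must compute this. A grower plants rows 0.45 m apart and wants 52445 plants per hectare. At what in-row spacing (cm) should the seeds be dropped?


spacing = 10000 / (row_sp * density)
        = 10000 / (0.45 * 52445)
        = 10000 / 23600.25
        = 0.42372 m = 42.37 cm


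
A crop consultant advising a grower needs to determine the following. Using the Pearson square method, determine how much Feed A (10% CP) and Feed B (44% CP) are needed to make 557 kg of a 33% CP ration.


parts_A = CP_b - target = 44 - 33 = 11
parts_B = target - CP_a = 33 - 10 = 23
total_parts = 11 + 23 = 34
Feed A = 557 * 11 / 34 = 180.21 kg
Feed B = 557 * 23 / 34 = 376.79 kg

180.21 kg


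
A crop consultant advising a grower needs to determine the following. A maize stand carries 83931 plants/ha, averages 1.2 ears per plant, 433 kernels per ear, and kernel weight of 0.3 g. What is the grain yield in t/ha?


Y = density * ears * kernels * kw
  = 83931 * 1.2 * 433 * 0.3 g/ha
  = 13083164.28 g/ha
  = 13083.16 kg/ha = 13.08 t/ha


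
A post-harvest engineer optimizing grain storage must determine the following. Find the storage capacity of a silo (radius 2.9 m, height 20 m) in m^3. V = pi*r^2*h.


V = pi * r^2 * h
  = pi * 2.9^2 * 20
  = pi * 8.41 * 20
  = 528.42 m^3


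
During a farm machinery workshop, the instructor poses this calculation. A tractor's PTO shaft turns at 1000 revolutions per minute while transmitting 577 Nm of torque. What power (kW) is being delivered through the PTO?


P = 2*pi*n*T / 60000
  = 2*pi * 1000 * 577 / 60000
  = 3625397.92 / 60000
  = 60.42 kW


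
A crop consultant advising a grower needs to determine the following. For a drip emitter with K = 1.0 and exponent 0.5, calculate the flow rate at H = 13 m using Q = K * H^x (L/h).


Q = K * H^x
  = 1.0 * 13^0.5
  = 1.0 * 3.6056
  = 3.61 L/h


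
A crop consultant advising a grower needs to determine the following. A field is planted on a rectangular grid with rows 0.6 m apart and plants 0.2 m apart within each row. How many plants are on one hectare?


D = 10000 / (row_sp * plant_sp)
  = 10000 / (0.6 * 0.2)
  = 10000 / 0.1200
  = 83333.33 plants/ha


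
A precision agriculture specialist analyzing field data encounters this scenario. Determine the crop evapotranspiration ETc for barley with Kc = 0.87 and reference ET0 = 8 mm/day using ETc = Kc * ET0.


ETc = Kc * ET0
    = 0.87 * 8
    = 6.96 mm/day


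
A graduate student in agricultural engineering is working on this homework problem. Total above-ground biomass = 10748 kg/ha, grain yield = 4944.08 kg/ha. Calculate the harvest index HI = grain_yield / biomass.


HI = grain_yield / biomass
   = 4944.08 / 10748
   = 0.46


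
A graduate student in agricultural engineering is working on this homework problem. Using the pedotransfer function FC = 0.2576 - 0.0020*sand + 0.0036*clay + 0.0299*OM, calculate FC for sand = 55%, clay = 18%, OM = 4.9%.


FC = 0.2576 - 0.0020*55 + 0.0036*18 + 0.0299*4.9
   = 0.2576 - 0.1100 + 0.0648 + 0.1465
   = 0.3589


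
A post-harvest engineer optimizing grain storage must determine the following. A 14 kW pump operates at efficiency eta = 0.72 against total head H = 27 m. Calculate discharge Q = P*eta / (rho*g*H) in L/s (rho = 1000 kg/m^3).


Q = (P * 1000 * eta) / (rho * g * H)
  = (14 * 1000 * 0.72) / (1000 * 9.81 * 27)
  = 10080 / 264870
  = 0.03806 m^3/s = 38.06 L/s


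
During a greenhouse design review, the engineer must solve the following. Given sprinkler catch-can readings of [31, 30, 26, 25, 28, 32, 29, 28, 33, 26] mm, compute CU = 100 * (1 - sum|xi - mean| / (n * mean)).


xbar = 288 / 10 = 28.800
sum|xi - xbar| = 22
CU = 100 * (1 - 22 / (10 * 28.800))
   = 100 * (1 - 0.0764)
   = 92.36%


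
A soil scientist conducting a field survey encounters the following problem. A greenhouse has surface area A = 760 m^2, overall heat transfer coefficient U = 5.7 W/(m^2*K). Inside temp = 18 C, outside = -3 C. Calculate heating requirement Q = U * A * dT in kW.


dT = 18 - (-3) = 21 K
Q = U * A * dT
  = 5.7 * 760 * 21
  = 90972 W = 90.97 kW


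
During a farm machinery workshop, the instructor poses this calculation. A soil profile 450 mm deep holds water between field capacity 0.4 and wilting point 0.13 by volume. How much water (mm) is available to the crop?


AW = (FC - WP) * D
   = (0.4 - 0.13) * 450
   = 0.27 * 450
   = 121.50 mm


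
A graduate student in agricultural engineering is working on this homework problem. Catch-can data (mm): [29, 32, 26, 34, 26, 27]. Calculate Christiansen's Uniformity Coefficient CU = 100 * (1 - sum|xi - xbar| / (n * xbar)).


xbar = 174 / 6 = 29
sum|xi - xbar| = 16
CU = 100 * (1 - 16 / (6 * 29))
   = 100 * (1 - 0.0920)
   = 90.80%


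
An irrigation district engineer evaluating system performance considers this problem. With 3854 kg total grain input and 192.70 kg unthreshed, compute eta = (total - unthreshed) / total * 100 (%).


eta = (total - unthreshed) / total * 100
    = (3854 - 192.70) / 3854 * 100
    = 3661.30 / 3854 * 100
    = 95%


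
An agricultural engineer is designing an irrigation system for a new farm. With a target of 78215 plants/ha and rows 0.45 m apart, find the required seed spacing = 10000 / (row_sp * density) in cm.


spacing = 10000 / (row_sp * density)
        = 10000 / (0.45 * 78215)
        = 10000 / 35196.75
        = 0.28412 m = 28.41 cm


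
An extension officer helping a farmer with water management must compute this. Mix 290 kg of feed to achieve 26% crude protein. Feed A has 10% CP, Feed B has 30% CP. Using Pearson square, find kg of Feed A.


parts_A = CP_b - target = 30 - 26 = 4
parts_B = target - CP_a = 26 - 10 = 16
total_parts = 4 + 16 = 20
Feed A = 290 * 4 / 20 = 58 kg
Feed B = 290 * 16 / 20 = 232 kg

58 kg
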